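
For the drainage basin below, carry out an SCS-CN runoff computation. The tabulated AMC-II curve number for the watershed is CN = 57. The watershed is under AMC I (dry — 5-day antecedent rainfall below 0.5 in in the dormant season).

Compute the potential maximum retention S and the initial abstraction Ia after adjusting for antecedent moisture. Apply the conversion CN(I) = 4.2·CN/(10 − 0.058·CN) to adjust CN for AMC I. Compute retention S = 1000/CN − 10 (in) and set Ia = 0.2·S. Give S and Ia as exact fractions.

S = 21500/1197 in ≈ 17.962 in; Ia = 4300/1197 in ≈ 3.592 in

Dry (AMC I): CN(I) = 4.2·57/(10 − 0.058·57) = (1197/5)/(3347/500) = 119700/3347 ≈ 35.763
Retention S: 1000/CN − 10 with CN=35.763 → S = 21500/1197 ≈ 17.962 in
Ia = 0.2S: 0.2·17.962 = 3.592 in (exactly 4300/1197)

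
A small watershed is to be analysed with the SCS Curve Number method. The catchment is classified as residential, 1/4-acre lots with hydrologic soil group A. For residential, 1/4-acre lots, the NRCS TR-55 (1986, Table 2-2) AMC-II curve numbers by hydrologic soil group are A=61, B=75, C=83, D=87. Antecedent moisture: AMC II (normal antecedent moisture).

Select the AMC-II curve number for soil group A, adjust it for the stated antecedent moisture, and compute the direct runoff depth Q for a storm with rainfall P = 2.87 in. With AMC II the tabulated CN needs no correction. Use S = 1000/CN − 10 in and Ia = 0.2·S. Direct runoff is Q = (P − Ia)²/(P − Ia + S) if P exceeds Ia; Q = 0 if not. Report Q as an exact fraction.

Q = 94225849/297112700 in ≈ 0.317 in

NRCS table: residential, 1/4-acre lots, soil group A → CN(II) = 61
AMC II — tabulated CN = 61 applies directly.
Max retention: S = 1000/61 − 10 = 390/61 in (≈ 6.393 in)
Ia = 0.2·(390/61) = 78/61 in ≈ 1.279 in
P − Ia = 2.870 − 1.279 = 9707/6100 ≈ 1.591 in (> 0, runoff occurs)
Q = (9707/6100)²/((9707/6100) + 390/61) = (94225849/37210000)/(48707/6100) = 94225849/297112700 in ≈ 0.317 in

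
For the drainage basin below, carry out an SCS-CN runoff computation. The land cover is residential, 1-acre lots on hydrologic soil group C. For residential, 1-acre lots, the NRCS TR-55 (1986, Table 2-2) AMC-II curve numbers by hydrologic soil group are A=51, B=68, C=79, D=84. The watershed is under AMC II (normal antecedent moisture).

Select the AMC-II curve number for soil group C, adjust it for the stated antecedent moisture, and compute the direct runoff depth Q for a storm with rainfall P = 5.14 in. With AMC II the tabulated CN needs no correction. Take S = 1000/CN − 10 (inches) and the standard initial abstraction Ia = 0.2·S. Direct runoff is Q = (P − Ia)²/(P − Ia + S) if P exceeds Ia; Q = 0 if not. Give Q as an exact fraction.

NRCS table: residential, 1-acre lots, soil group C → CN(II) = 79
Average conditions: CN = 79 (no AMC adjustment).
Retention S: 1000/CN − 10 with CN=79.000 → S = 210/79 ≈ 2.658 in
Initial abstraction Ia = S/5 = (210/79)/5 = 42/79 ≈ 0.532 in
Since P=5.140 > Ia=0.532: effective rainfall P−Ia = 18203/3950 in
Q = (18203/3950)²/((18203/3950) + 210/79) = (331349209/15602500)/(28703/3950) = 331349209/113376850 in ≈ 2.923 in

Q = 331349209/113376850 in ≈ 2.923 in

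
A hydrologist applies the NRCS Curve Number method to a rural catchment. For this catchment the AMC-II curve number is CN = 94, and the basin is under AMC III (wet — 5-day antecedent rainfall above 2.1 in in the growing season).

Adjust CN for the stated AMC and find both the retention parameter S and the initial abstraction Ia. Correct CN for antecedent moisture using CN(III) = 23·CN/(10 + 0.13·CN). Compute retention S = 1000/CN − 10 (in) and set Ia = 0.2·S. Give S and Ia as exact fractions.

Wet (AMC III): CN(III) = 23·94/(10 + 0.13·94) = 2162/(1111/50) = 108100/1111 ≈ 97.300
S = 1000/(108100/1111) − 10 = 300/1081 in ≈ 0.278 in
Initial abstraction Ia = S/5 = (300/1081)/5 = 60/1081 ≈ 0.056 in

S = 300/1081 in ≈ 0.278 in; Ia = 60/1081 in ≈ 0.056 in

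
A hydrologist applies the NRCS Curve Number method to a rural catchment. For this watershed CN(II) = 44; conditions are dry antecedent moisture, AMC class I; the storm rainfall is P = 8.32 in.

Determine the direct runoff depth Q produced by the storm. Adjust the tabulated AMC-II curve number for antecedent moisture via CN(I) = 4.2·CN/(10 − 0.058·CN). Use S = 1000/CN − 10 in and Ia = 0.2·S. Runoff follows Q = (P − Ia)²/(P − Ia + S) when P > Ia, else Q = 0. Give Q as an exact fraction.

Q = 217156/1385175 in ≈ 0.157 in

CN(I) from CN(II)=44: (4.2·44)/(10 − 0.058·44) = 3300/133 ≈ 24.812
S = 1000/(3300/133) − 10 = 1000/33 in ≈ 30.303 in
Ia = 0.2S: 0.2·30.303 = 6.061 in (exactly 200/33)
Excess rainfall: 8.320 − 6.061 = 2.259 in; P > Ia so Q > 0
Q = (1864/825)²/((1864/825) + 1000/33) = (3474496/680625)/(26864/825) = 217156/1385175 in ≈ 0.157 in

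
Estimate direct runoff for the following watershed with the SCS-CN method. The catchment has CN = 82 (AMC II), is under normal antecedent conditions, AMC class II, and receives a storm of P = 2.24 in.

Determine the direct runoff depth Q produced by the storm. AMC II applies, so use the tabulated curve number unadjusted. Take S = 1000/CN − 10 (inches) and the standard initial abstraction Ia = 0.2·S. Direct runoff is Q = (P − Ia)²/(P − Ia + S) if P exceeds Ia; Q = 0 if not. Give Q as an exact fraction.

Average conditions: CN = 82 (no AMC adjustment).
S = 1000/82 − 10 = 90/41 in ≈ 2.195 in
Ia = 0.2·(90/41) = 18/41 in ≈ 0.439 in
Since P=2.240 > Ia=0.439: effective rainfall P−Ia = 1846/1025 in
Q = (1846/1025)²/((1846/1025) + 90/41) = (3407716/1050625)/(4096/1025) = 851929/1049600 in ≈ 0.812 in

Q = 851929/1049600 in ≈ 0.812 in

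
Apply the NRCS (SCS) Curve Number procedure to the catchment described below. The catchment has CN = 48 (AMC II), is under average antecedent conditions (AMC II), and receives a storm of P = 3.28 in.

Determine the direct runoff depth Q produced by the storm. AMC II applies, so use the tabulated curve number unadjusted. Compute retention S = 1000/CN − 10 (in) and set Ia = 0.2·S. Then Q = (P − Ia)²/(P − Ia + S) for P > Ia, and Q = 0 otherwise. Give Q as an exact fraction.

AMC II — tabulated CN = 48 applies directly.
Retention S: 1000/CN − 10 with CN=48.000 → S = 65/6 ≈ 10.833 in
Ia = 0.2·(65/6) = 13/6 in ≈ 2.167 in
Excess rainfall: 3.280 − 2.167 = 1.113 in; P > Ia so Q > 0
Q = (167/150)²/((167/150) + 65/6) = (27889/22500)/(896/75) = 27889/268800 in ≈ 0.104 in

Q = 27889/268800 in ≈ 0.104 in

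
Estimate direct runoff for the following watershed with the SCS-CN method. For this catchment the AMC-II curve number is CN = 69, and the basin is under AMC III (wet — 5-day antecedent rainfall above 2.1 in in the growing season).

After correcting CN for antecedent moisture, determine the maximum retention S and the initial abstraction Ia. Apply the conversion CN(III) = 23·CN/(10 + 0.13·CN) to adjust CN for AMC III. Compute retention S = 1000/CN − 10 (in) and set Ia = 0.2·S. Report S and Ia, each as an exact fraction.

Adjust CN=69 to AMC III: 23·69/(10 + 0.13·69) → 1587 ÷ (1897/100) = 158700/1897 ≈ 83.658
Retention S: 1000/CN − 10 with CN=83.658 → S = 3100/1587 ≈ 1.953 in
Initial abstraction Ia = S/5 = (3100/1587)/5 = 620/1587 ≈ 0.391 in

S = 3100/1587 in ≈ 1.953 in; Ia = 620/1587 in ≈ 0.391 in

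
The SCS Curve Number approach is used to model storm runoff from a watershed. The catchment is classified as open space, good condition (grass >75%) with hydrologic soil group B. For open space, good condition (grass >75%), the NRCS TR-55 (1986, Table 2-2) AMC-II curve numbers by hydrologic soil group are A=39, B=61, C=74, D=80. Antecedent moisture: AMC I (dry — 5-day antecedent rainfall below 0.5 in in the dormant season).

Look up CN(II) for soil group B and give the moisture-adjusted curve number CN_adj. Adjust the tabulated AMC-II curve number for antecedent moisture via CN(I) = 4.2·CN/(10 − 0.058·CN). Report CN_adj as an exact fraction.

NRCS table: open space, good condition (grass >75%), soil group B → CN(II) = 61
Dry (AMC I): CN(I) = 4.2·61/(10 − 0.058·61) = (1281/5)/(3231/500) = 42700/1077 ≈ 39.647

CN_adj = 42700/1077 ≈ 39.647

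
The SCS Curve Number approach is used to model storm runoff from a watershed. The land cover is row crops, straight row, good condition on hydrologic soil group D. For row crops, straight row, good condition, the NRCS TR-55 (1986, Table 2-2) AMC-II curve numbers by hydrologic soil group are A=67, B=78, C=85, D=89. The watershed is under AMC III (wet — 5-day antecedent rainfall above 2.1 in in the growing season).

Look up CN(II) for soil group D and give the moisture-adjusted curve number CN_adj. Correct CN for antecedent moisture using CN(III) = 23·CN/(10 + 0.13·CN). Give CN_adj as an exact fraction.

NRCS table: row crops, straight row, good condition, soil group D → CN(II) = 89
CN(III) from CN(II)=89: (23·89)/(10 + 0.13·89) = 204700/2157 ≈ 94.900

CN_adj = 204700/2157 ≈ 94.900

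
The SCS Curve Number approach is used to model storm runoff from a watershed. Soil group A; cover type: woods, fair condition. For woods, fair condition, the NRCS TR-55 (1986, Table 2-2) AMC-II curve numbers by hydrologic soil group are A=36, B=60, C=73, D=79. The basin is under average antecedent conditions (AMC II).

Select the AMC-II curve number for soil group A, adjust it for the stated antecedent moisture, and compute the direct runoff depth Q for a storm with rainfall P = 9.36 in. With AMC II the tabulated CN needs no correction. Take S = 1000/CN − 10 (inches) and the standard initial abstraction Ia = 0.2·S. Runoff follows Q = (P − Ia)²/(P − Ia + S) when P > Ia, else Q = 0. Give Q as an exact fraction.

NRCS table: woods, fair condition, soil group A → CN(II) = 36
Average conditions: CN = 36 (no AMC adjustment).
Retention S: 1000/CN − 10 with CN=36.000 → S = 160/9 ≈ 17.778 in
Ia = 0.2·(160/9) = 32/9 in ≈ 3.556 in
Since P=9.360 > Ia=3.556: effective rainfall P−Ia = 1306/225 in
Q = (1306/225)²/((1306/225) + 160/9) = (1705636/50625)/(5306/225) = 852818/596925 in ≈ 1.429 in

Q = 852818/596925 in ≈ 1.429 in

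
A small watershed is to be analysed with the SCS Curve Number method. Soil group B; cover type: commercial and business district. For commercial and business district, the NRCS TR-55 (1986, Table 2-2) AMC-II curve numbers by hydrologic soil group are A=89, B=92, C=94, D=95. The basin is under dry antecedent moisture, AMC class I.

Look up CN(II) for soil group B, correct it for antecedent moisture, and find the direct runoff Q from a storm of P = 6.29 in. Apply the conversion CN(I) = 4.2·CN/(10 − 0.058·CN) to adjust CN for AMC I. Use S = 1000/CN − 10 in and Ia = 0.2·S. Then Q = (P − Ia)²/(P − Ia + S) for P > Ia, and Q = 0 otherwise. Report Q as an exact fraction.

NRCS table: commercial and business district, soil group B → CN(II) = 92
CN(I) from CN(II)=92: (4.2·92)/(10 − 0.058·92) = 48300/583 ≈ 82.847
Max retention: S = 1000/(48300/583) − 10 = 1000/483 in (≈ 2.070 in)
Ia = 0.2·(1000/483) = 200/483 in ≈ 0.414 in
P − Ia = 6.290 − 0.414 = 283807/48300 ≈ 5.876 in (> 0, runoff occurs)
Runoff Q = (P−Ia)²/(P−Ia+S) = (5.876)²/(5.876+2.070) = 80546413249/18537878100 ≈ 4.345 in

Q = 80546413249/18537878100 in ≈ 4.345 in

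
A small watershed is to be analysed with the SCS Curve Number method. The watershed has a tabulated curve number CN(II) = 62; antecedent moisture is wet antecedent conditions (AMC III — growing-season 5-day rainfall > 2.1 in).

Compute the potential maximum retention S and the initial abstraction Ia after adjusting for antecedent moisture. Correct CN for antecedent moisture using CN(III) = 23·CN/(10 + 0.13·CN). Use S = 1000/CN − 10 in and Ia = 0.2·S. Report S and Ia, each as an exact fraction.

S = 1900/713 in ≈ 2.665 in; Ia = 380/713 in ≈ 0.533 in

Adjust CN=62 to AMC III: 23·62/(10 + 0.13·62) → 1426 ÷ (903/50) = 71300/903 ≈ 78.959
Max retention: S = 1000/(71300/903) − 10 = 1900/713 in (≈ 2.665 in)
Ia = 0.2·(1900/713) = 380/713 in ≈ 0.533 in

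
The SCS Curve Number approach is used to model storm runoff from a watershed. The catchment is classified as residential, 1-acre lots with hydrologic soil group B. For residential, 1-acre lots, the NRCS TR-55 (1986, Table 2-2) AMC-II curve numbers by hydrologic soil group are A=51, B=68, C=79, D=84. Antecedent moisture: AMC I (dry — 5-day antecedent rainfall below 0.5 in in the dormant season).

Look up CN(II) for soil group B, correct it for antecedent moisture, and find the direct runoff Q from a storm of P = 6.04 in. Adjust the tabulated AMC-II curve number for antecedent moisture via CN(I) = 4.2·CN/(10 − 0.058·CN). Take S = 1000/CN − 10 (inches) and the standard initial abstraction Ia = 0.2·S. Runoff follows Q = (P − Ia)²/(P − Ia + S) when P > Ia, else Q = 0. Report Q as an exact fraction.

Q = 1149684649/1195119975 in ≈ 0.962 in

NRCS table: residential, 1-acre lots, soil group B → CN(II) = 68
Adjust CN=68 to AMC I: 4.2·68/(10 − 0.058·68) → (1428/5) ÷ (757/125) = 35700/757 ≈ 47.160
Retention S: 1000/CN − 10 with CN=47.160 → S = 4000/357 ≈ 11.204 in
Ia = 0.2·(4000/357) = 800/357 in ≈ 2.241 in
P − Ia = 6.040 − 2.241 = 33907/8925 ≈ 3.799 in (> 0, runoff occurs)
Runoff Q = (P−Ia)²/(P−Ia+S) = (3.799)²/(3.799+11.204) = 1149684649/1195119975 ≈ 0.962 in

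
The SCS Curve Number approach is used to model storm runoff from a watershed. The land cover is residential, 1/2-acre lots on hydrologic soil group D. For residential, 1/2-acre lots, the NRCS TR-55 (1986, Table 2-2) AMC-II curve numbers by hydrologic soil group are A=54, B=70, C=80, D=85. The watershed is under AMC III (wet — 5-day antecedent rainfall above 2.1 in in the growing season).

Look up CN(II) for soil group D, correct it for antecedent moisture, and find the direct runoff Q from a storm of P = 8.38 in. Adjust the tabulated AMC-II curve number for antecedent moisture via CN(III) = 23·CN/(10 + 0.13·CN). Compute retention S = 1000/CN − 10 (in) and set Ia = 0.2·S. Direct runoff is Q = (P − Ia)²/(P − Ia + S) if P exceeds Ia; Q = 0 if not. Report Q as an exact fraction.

Q = 25865967241/3437456950 in ≈ 7.525 in

NRCS table: residential, 1/2-acre lots, soil group D → CN(II) = 85
Wet (AMC III): CN(III) = 23·85/(10 + 0.13·85) = 1955/(421/20) = 39100/421 ≈ 92.874
S = 1000/(39100/421) − 10 = 300/391 in ≈ 0.767 in
Initial abstraction Ia = S/5 = (300/391)/5 = 60/391 ≈ 0.153 in
Excess rainfall: 8.380 − 0.153 = 8.227 in; P > Ia so Q > 0
Q: (160829/19550)² ÷ (175829/19550) = 25865967241/3437456950 in (≈ 7.525 in)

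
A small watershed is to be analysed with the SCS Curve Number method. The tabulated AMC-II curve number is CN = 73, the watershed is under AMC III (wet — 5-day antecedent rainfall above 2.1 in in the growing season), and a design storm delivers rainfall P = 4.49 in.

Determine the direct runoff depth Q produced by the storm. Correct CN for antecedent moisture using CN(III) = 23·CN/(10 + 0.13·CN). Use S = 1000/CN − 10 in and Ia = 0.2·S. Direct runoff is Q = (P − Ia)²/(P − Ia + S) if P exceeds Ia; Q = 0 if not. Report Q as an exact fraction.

Q = 489819416641/162841340900 in ≈ 3.008 in

Adjust CN=73 to AMC III: 23·73/(10 + 0.13·73) → 1679 ÷ (1949/100) = 167900/1949 ≈ 86.147
S = 1000/(167900/1949) − 10 = 2700/1679 in ≈ 1.608 in
Ia = 0.2·(2700/1679) = 540/1679 in ≈ 0.322 in
Since P=4.490 > Ia=0.322: effective rainfall P−Ia = 699871/167900 in
Q = (699871/167900)²/((699871/167900) + 2700/1679) = (489819416641/28190410000)/(969871/167900) = 489819416641/162841340900 in ≈ 3.008 in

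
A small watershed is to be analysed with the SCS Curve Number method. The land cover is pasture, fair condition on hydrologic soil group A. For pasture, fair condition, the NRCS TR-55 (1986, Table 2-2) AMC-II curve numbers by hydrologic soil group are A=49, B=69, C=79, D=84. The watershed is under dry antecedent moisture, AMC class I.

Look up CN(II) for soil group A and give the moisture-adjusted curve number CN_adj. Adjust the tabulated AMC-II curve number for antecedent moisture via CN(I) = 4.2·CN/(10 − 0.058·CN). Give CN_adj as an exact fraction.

NRCS table: pasture, fair condition, soil group A → CN(II) = 49
Dry (AMC I): CN(I) = 4.2·49/(10 − 0.058·49) = (1029/5)/(3579/500) = 34300/1193 ≈ 28.751

CN_adj = 34300/1193 ≈ 28.751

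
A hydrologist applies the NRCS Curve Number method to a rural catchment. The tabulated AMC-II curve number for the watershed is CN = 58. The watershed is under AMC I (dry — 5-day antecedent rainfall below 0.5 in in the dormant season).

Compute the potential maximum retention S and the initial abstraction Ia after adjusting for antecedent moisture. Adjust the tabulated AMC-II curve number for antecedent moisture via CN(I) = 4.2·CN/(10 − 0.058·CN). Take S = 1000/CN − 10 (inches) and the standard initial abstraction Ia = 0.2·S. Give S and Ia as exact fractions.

Adjust CN=58 to AMC I: 4.2·58/(10 − 0.058·58) → (1218/5) ÷ (1659/250) = 2900/79 ≈ 36.709
Max retention: S = 1000/(2900/79) − 10 = 500/29 in (≈ 17.241 in)
Ia = 0.2S: 0.2·17.241 = 3.448 in (exactly 100/29)

S = 500/29 in ≈ 17.241 in; Ia = 100/29 in ≈ 3.448 in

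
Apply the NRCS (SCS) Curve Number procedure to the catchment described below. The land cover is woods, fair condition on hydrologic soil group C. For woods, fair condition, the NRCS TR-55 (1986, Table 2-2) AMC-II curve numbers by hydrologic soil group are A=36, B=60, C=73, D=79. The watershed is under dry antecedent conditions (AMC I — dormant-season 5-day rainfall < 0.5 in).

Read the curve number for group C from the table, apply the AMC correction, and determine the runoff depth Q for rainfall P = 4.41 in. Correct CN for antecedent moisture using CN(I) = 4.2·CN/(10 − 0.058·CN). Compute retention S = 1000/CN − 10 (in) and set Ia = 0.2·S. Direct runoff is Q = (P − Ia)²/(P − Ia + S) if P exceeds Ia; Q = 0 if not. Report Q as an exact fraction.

Q = 2035543689/3323492900 in ≈ 0.612 in

NRCS table: woods, fair condition, soil group C → CN(II) = 73
Adjust CN=73 to AMC I: 4.2·73/(10 − 0.058·73) → (1533/5) ÷ (2883/500) = 51100/961 ≈ 53.174
Max retention: S = 1000/(51100/961) − 10 = 4500/511 in (≈ 8.806 in)
Ia = 0.2·(4500/511) = 900/511 in ≈ 1.761 in
Excess rainfall: 4.410 − 1.761 = 2.649 in; P > Ia so Q > 0
Q: (135351/51100)² ÷ (585351/51100) = 2035543689/3323492900 in (≈ 0.612 in)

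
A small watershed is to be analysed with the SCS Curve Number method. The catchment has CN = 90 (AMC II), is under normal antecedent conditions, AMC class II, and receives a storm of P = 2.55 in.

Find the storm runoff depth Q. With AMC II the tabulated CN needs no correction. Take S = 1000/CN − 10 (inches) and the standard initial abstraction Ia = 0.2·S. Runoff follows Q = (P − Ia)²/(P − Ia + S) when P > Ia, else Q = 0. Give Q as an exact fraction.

Q = 175561/111420 in ≈ 1.576 in

CN(II) = 90; AMC II needs no correction.
S = 1000/90 − 10 = 10/9 in ≈ 1.111 in
Ia = 0.2·(10/9) = 2/9 in ≈ 0.222 in
P − Ia = 2.550 − 0.222 = 419/180 ≈ 2.328 in (> 0, runoff occurs)
Q: (419/180)² ÷ (619/180) = 175561/111420 in (≈ 1.576 in)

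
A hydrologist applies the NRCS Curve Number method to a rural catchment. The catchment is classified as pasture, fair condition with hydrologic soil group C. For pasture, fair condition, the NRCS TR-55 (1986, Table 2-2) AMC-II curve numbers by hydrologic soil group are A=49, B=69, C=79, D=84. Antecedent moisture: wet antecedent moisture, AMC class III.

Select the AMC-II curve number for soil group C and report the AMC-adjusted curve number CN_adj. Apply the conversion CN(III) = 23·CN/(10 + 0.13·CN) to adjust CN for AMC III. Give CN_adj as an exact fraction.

NRCS table: pasture, fair condition, soil group C → CN(II) = 79
CN(III) from CN(II)=79: (23·79)/(10 + 0.13·79) = 181700/2027 ≈ 89.640

CN_adj = 181700/2027 ≈ 89.640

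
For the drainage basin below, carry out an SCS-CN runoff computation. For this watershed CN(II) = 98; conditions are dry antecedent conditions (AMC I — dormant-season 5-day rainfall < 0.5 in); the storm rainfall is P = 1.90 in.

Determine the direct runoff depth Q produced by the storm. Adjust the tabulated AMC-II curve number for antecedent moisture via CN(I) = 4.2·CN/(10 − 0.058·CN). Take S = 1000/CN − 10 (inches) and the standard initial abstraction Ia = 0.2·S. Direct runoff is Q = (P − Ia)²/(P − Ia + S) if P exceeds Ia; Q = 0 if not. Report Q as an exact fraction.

Q = 344139601/242339790 in ≈ 1.420 in

Dry (AMC I): CN(I) = 4.2·98/(10 − 0.058·98) = (2058/5)/(1079/250) = 102900/1079 ≈ 95.366
Retention S: 1000/CN − 10 with CN=95.366 → S = 500/1029 ≈ 0.486 in
Initial abstraction Ia = S/5 = (500/1029)/5 = 100/1029 ≈ 0.097 in
Since P=1.900 > Ia=0.097: effective rainfall P−Ia = 18551/10290 in
Q: (18551/10290)² ÷ (23551/10290) = 344139601/242339790 in (≈ 1.420 in)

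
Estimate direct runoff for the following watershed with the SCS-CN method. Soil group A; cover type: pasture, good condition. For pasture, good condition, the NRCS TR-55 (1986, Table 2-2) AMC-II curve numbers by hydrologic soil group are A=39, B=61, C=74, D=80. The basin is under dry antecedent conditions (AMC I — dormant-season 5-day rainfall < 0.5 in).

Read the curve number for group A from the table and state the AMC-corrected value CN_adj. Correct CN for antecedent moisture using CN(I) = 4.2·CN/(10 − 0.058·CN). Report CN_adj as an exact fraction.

CN_adj = 81900/3869 ≈ 21.168

NRCS table: pasture, good condition, soil group A → CN(II) = 39
CN(I) from CN(II)=39: (4.2·39)/(10 − 0.058·39) = 81900/3869 ≈ 21.168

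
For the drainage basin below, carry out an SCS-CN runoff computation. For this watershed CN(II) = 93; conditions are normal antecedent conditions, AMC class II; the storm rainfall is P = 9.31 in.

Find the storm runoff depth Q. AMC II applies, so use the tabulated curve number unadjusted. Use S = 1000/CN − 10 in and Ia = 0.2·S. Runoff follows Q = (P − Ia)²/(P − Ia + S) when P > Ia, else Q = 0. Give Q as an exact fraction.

Q = 1036591927/122471700 in ≈ 8.464 in

CN(II) = 93; AMC II needs no correction.
Retention S: 1000/CN − 10 with CN=93.000 → S = 70/93 ≈ 0.753 in
Ia = 0.2·(70/93) = 14/93 in ≈ 0.151 in
Since P=9.310 > Ia=0.151: effective rainfall P−Ia = 85183/9300 in
Q: (85183/9300)² ÷ (92183/9300) = 1036591927/122471700 in (≈ 8.464 in)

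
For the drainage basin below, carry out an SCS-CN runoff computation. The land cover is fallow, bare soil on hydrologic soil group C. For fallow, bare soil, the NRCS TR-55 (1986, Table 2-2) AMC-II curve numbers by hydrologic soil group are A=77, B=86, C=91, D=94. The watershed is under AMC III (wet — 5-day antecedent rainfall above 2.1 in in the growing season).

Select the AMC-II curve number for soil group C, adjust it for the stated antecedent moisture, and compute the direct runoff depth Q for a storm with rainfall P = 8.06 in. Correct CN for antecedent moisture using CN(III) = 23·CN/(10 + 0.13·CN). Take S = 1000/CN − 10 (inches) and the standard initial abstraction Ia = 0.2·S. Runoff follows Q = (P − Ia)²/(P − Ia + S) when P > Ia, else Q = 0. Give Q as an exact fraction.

NRCS table: fallow, bare soil, soil group C → CN(II) = 91
Adjust CN=91 to AMC III: 23·91/(10 + 0.13·91) → 2093 ÷ (2183/100) = 209300/2183 ≈ 95.877
Max retention: S = 1000/(209300/2183) − 10 = 900/2093 in (≈ 0.430 in)
Initial abstraction Ia = S/5 = (900/2093)/5 = 180/2093 ≈ 0.086 in
Excess rainfall: 8.060 − 0.086 = 7.974 in; P > Ia so Q > 0
Q = (834479/104650)²/((834479/104650) + 900/2093) = (696355201441/10951622500)/(879479/104650) = 696355201441/92037477350 in ≈ 7.566 in

Q = 696355201441/92037477350 in ≈ 7.566 in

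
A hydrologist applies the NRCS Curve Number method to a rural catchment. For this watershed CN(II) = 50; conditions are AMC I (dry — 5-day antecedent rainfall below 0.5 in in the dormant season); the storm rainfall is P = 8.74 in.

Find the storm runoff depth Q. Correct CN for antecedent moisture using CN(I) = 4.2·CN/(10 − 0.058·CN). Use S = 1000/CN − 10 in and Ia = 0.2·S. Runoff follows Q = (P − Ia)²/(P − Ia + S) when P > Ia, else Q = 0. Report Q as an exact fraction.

Q = 17447329/30635850 in ≈ 0.570 in

Dry (AMC I): CN(I) = 4.2·50/(10 − 0.058·50) = 210/(71/10) = 2100/71 ≈ 29.577
Max retention: S = 1000/(2100/71) − 10 = 500/21 in (≈ 23.810 in)
Initial abstraction Ia = S/5 = (500/21)/5 = 100/21 ≈ 4.762 in
Since P=8.740 > Ia=4.762: effective rainfall P−Ia = 4177/1050 in
Q: (4177/1050)² ÷ (29177/1050) = 17447329/30635850 in (≈ 0.570 in)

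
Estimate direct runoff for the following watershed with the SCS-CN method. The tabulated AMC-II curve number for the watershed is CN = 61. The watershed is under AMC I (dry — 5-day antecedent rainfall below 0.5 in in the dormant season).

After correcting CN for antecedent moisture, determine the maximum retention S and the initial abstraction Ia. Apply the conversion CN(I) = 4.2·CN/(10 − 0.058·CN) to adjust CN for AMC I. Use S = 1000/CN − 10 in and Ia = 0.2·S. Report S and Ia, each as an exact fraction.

S = 6500/427 in ≈ 15.222 in; Ia = 1300/427 in ≈ 3.044 in

Adjust CN=61 to AMC I: 4.2·61/(10 − 0.058·61) → (1281/5) ÷ (3231/500) = 42700/1077 ≈ 39.647
S = 1000/(42700/1077) − 10 = 6500/427 in ≈ 15.222 in
Ia = 0.2S: 0.2·15.222 = 3.044 in (exactly 1300/427)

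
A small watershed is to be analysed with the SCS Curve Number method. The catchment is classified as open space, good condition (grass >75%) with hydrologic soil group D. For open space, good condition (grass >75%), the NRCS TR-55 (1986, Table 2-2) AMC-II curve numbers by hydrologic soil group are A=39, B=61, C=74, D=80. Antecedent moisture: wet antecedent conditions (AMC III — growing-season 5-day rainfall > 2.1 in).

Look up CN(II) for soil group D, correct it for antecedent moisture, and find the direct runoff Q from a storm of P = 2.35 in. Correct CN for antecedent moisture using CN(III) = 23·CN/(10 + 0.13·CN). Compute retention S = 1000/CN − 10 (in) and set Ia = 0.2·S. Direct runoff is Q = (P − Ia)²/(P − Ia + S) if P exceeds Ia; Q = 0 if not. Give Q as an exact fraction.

NRCS table: open space, good condition (grass >75%), soil group D → CN(II) = 80
Adjust CN=80 to AMC III: 23·80/(10 + 0.13·80) → 1840 ÷ (102/5) = 4600/51 ≈ 90.196
S = 1000/(4600/51) − 10 = 25/23 in ≈ 1.087 in
Ia = 0.2·(25/23) = 5/23 in ≈ 0.217 in
P − Ia = 2.350 − 0.217 = 981/460 ≈ 2.133 in (> 0, runoff occurs)
Q: (981/460)² ÷ (1481/460) = 962361/681260 in (≈ 1.413 in)

Q = 962361/681260 in ≈ 1.413 in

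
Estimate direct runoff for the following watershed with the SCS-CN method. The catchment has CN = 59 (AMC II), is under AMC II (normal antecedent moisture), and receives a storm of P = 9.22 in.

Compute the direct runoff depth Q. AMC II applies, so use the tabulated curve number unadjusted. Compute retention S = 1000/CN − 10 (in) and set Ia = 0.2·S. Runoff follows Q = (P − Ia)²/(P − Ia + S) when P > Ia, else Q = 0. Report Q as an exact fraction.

Q = 533563801/128617050 in ≈ 4.148 in

CN(II) = 59; AMC II needs no correction.
S = 1000/59 − 10 = 410/59 in ≈ 6.949 in
Ia = 0.2·(410/59) = 82/59 in ≈ 1.390 in
P − Ia = 9.220 − 1.390 = 23099/2950 ≈ 7.830 in (> 0, runoff occurs)
Q = (23099/2950)²/((23099/2950) + 410/59) = (533563801/8702500)/(43599/2950) = 533563801/128617050 in ≈ 4.148 in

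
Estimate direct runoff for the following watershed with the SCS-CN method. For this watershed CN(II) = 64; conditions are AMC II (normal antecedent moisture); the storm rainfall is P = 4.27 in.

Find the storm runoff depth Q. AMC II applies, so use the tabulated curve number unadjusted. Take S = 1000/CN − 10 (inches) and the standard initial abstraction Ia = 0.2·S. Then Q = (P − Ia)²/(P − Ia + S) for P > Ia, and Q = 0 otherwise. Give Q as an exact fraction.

Average conditions: CN = 64 (no AMC adjustment).
Max retention: S = 1000/64 − 10 = 45/8 in (≈ 5.625 in)
Ia = 0.2·(45/8) = 9/8 in ≈ 1.125 in
P − Ia = 4.270 − 1.125 = 629/200 ≈ 3.145 in (> 0, runoff occurs)
Q = (629/200)²/((629/200) + 45/8) = (395641/40000)/(877/100) = 395641/350800 in ≈ 1.128 in

Q = 395641/350800 in ≈ 1.128 in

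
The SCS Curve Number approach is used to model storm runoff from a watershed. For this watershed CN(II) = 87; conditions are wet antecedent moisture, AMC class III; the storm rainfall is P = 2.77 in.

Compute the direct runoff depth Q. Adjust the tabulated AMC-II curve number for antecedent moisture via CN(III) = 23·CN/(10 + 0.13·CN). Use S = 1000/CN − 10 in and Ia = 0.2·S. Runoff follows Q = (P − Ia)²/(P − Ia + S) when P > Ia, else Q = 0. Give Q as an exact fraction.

Adjust CN=87 to AMC III: 23·87/(10 + 0.13·87) → 2001 ÷ (2131/100) = 200100/2131 ≈ 93.900
S = 1000/(200100/2131) − 10 = 1300/2001 in ≈ 0.650 in
Ia = 0.2·(1300/2001) = 260/2001 in ≈ 0.130 in
Since P=2.770 > Ia=0.130: effective rainfall P−Ia = 528277/200100 in
Q = (528277/200100)²/((528277/200100) + 1300/2001) = (279076588729/40040010000)/(658277/200100) = 279076588729/131721227700 in ≈ 2.119 in

Q = 279076588729/131721227700 in ≈ 2.119 in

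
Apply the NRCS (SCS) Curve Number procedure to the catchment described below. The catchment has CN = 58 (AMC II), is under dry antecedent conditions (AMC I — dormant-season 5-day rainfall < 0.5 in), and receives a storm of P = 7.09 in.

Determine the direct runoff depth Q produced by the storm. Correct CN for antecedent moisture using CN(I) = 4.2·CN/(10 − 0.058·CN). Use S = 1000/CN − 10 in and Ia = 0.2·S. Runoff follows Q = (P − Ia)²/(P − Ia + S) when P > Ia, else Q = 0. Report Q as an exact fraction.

Q = 111534721/175626900 in ≈ 0.635 in

Dry (AMC I): CN(I) = 4.2·58/(10 − 0.058·58) = (1218/5)/(1659/250) = 2900/79 ≈ 36.709
S = 1000/(2900/79) − 10 = 500/29 in ≈ 17.241 in
Ia = 0.2·(500/29) = 100/29 in ≈ 3.448 in
P − Ia = 7.090 − 3.448 = 10561/2900 ≈ 3.642 in (> 0, runoff occurs)
Q = (10561/2900)²/((10561/2900) + 500/29) = (111534721/8410000)/(60561/2900) = 111534721/175626900 in ≈ 0.635 in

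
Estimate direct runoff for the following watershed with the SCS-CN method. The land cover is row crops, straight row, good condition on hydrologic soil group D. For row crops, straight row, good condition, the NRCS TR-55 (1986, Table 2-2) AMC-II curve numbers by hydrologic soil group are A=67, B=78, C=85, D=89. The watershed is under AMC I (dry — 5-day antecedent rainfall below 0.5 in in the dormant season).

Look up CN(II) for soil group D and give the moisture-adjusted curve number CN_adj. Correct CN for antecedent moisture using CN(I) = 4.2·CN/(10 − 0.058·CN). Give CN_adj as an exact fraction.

NRCS table: row crops, straight row, good condition, soil group D → CN(II) = 89
Dry (AMC I): CN(I) = 4.2·89/(10 − 0.058·89) = (1869/5)/(2419/500) = 186900/2419 ≈ 77.263

CN_adj = 186900/2419 ≈ 77.263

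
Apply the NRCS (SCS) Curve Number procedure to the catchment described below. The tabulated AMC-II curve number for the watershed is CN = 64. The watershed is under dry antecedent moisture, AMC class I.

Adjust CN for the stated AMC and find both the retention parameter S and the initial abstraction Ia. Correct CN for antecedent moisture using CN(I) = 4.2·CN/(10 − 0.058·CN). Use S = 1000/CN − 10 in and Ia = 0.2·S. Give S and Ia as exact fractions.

Adjust CN=64 to AMC I: 4.2·64/(10 − 0.058·64) → (1344/5) ÷ (786/125) = 5600/131 ≈ 42.748
S = 1000/(5600/131) − 10 = 375/28 in ≈ 13.393 in
Ia = 0.2S: 0.2·13.393 = 2.679 in (exactly 75/28)

S = 375/28 in ≈ 13.393 in; Ia = 75/28 in ≈ 2.679 in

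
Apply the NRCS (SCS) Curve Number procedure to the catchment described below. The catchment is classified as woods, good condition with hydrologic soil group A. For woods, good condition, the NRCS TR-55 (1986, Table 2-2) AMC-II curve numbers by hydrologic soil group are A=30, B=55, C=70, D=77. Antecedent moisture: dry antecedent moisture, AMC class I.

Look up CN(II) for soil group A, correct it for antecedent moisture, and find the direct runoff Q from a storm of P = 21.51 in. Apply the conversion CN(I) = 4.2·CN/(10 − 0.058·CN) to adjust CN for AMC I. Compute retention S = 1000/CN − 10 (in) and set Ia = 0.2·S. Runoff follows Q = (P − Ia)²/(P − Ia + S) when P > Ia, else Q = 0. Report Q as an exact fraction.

NRCS table: woods, good condition, soil group A → CN(II) = 30
Adjust CN=30 to AMC I: 4.2·30/(10 − 0.058·30) → 126 ÷ (413/50) = 900/59 ≈ 15.254
S = 1000/(900/59) − 10 = 500/9 in ≈ 55.556 in
Initial abstraction Ia = S/5 = (500/9)/5 = 100/9 ≈ 11.111 in
P − Ia = 21.510 − 11.111 = 9359/900 ≈ 10.399 in (> 0, runoff occurs)
Runoff Q = (P−Ia)²/(P−Ia+S) = (10.399)²/(10.399+55.556) = 87590881/53423100 ≈ 1.640 in

Q = 87590881/53423100 in ≈ 1.640 in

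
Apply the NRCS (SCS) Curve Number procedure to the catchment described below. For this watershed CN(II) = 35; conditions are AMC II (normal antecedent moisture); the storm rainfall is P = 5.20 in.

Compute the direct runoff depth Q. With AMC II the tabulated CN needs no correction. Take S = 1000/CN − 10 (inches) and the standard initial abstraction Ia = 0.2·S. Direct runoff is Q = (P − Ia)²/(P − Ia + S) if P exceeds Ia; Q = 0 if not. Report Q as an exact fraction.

Q = 104/945 in ≈ 0.110 in

CN(II) = 35; AMC II needs no correction.
S = 1000/35 − 10 = 130/7 in ≈ 18.571 in
Ia = 0.2·(130/7) = 26/7 in ≈ 3.714 in
Excess rainfall: 5.200 − 3.714 = 1.486 in; P > Ia so Q > 0
Q = (52/35)²/((52/35) + 130/7) = (2704/1225)/(702/35) = 104/945 in ≈ 0.110 in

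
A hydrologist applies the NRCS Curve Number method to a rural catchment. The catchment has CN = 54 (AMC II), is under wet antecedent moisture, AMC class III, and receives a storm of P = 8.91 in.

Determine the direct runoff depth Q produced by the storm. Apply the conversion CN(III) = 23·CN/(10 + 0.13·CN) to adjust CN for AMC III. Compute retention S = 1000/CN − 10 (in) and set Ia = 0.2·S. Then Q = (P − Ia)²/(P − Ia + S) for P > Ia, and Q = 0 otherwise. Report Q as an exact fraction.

Q = 486511249/86553900 in ≈ 5.621 in

Wet (AMC III): CN(III) = 23·54/(10 + 0.13·54) = 1242/(851/50) = 2700/37 ≈ 72.973
Max retention: S = 1000/(2700/37) − 10 = 100/27 in (≈ 3.704 in)
Ia = 0.2S: 0.2·3.704 = 0.741 in (exactly 20/27)
P − Ia = 8.910 − 0.741 = 22057/2700 ≈ 8.169 in (> 0, runoff occurs)
Q: (22057/2700)² ÷ (32057/2700) = 486511249/86553900 in (≈ 5.621 in)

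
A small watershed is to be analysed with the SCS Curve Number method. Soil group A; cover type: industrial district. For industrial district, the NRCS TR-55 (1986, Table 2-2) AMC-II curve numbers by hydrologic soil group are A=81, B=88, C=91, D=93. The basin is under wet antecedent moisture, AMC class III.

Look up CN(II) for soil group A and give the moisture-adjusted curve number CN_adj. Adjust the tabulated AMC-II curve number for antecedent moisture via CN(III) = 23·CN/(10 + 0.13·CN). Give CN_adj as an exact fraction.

NRCS table: industrial district, soil group A → CN(II) = 81
CN(III) from CN(II)=81: (23·81)/(10 + 0.13·81) = 186300/2053 ≈ 90.745

CN_adj = 186300/2053 ≈ 90.745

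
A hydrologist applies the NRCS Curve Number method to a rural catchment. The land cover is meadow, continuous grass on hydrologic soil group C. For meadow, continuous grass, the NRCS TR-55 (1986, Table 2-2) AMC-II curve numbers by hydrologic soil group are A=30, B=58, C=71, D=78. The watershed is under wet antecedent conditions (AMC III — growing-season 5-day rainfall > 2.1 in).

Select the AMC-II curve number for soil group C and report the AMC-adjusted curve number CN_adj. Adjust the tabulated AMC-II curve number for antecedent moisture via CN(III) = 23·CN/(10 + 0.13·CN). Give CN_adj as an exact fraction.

NRCS table: meadow, continuous grass, soil group C → CN(II) = 71
CN(III) from CN(II)=71: (23·71)/(10 + 0.13·71) = 163300/1923 ≈ 84.919

CN_adj = 163300/1923 ≈ 84.919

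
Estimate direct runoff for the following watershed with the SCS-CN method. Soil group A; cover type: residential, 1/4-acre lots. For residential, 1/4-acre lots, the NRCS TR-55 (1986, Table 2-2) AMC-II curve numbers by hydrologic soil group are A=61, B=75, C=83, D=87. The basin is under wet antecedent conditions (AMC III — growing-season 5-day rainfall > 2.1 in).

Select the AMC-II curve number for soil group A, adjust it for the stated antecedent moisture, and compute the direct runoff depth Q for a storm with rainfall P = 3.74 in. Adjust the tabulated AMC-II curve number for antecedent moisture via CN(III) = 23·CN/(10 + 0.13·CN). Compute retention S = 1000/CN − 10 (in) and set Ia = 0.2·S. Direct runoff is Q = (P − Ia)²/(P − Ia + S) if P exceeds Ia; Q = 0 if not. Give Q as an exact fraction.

NRCS table: residential, 1/4-acre lots, soil group A → CN(II) = 61
CN(III) from CN(II)=61: (23·61)/(10 + 0.13·61) = 140300/1793 ≈ 78.249
Max retention: S = 1000/(140300/1793) − 10 = 3900/1403 in (≈ 2.780 in)
Initial abstraction Ia = S/5 = (3900/1403)/5 = 780/1403 ≈ 0.556 in
Excess rainfall: 3.740 − 0.556 = 3.184 in; P > Ia so Q > 0
Runoff Q = (P−Ia)²/(P−Ia+S) = (3.184)²/(3.184+2.780) = 49890136321/29348024150 ≈ 1.700 in

Q = 49890136321/29348024150 in ≈ 1.700 in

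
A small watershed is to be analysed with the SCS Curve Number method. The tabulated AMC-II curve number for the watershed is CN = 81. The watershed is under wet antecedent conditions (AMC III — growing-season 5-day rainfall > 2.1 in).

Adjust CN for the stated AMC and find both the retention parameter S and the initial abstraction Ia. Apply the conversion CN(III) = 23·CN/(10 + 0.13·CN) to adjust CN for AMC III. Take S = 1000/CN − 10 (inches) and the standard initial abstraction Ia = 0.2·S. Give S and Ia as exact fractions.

S = 1900/1863 in ≈ 1.020 in; Ia = 380/1863 in ≈ 0.204 in

Adjust CN=81 to AMC III: 23·81/(10 + 0.13·81) → 1863 ÷ (2053/100) = 186300/2053 ≈ 90.745
S = 1000/(186300/2053) − 10 = 1900/1863 in ≈ 1.020 in
Ia = 0.2·(1900/1863) = 380/1863 in ≈ 0.204 in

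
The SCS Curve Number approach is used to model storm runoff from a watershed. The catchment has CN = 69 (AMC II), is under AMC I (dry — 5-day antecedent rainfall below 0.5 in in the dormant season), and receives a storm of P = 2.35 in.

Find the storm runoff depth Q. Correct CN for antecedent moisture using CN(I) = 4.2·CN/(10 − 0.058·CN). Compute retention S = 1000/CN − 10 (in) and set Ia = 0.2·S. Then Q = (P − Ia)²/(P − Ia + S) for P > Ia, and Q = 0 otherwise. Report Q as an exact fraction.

Q = 37246609/9160664940 in ≈ 0.004 in

CN(I) from CN(II)=69: (4.2·69)/(10 − 0.058·69) = 144900/2999 ≈ 48.316
Max retention: S = 1000/(144900/2999) − 10 = 15500/1449 in (≈ 10.697 in)
Initial abstraction Ia = S/5 = (15500/1449)/5 = 3100/1449 ≈ 2.139 in
Since P=2.350 > Ia=2.139: effective rainfall P−Ia = 6103/28980 in
Q: (6103/28980)² ÷ (316103/28980) = 37246609/9160664940 in (≈ 0.004 in)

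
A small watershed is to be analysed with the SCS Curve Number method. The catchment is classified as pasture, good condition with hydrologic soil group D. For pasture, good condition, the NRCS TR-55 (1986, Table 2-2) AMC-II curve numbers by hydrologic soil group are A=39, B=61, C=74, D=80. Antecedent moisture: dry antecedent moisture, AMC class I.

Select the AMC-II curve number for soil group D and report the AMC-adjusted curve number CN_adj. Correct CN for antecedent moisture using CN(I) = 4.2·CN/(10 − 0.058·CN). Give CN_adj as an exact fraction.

CN_adj = 4200/67 ≈ 62.687

NRCS table: pasture, good condition, soil group D → CN(II) = 80
Dry (AMC I): CN(I) = 4.2·80/(10 − 0.058·80) = 336/(134/25) = 4200/67 ≈ 62.687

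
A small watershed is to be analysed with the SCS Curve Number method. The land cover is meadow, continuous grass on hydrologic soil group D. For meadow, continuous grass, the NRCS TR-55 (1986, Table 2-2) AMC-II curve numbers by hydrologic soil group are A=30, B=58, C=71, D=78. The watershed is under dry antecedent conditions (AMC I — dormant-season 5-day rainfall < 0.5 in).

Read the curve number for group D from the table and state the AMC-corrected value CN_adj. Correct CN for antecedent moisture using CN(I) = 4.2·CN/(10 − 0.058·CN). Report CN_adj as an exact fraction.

CN_adj = 81900/1369 ≈ 59.825

NRCS table: meadow, continuous grass, soil group D → CN(II) = 78
CN(I) from CN(II)=78: (4.2·78)/(10 − 0.058·78) = 81900/1369 ≈ 59.825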